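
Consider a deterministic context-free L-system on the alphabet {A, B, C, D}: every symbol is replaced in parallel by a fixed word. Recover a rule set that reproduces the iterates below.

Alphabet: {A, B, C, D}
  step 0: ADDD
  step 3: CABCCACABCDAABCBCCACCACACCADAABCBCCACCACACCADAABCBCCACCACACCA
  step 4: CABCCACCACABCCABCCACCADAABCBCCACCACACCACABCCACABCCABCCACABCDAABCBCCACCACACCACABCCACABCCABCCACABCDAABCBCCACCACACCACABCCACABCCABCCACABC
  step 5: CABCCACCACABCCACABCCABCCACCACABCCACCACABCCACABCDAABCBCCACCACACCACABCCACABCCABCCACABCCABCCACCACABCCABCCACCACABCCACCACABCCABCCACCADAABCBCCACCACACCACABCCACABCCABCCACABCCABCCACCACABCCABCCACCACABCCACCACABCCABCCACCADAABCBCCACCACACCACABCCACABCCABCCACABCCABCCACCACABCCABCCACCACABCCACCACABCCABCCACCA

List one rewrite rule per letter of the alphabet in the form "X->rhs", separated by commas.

A->BC, B->CAC, C->CA, D->DAA

  step 4 ⇒ step 5: CABCCACCACABCCABCCACCADAABCBCCACCACACCACABCCACABCCABCCACABCDAABCBCCACCACACCACABCCACABCCABCCACABCDAABCBCCACCACACCACABCCACABCCABCCACABC ⇒ CA·BC·CAC·CA·CA·BC·CA·CA·BC·CA·BC·CAC·CA·CA·BC·CAC·CA·CA·BC·CA·CA·BC·DAA·BC·BC·CAC·CA·CAC·CA·CA·BC·CA·CA·BC·CA·BC·CA·CA·BC·CA·BC·CAC·CA·CA·BC·CA·BC·CAC·CA·CA·BC·CAC·CA·CA·BC·CA·BC·CAC·CA·DAA·BC·BC·CAC·CA·CAC·CA·CA·BC·CA·CA·BC·CA·BC·CA·CA·BC·CA·BC·CAC·CA·CA·BC·CA·BC·CAC·CA·CA·BC·CAC·CA·CA·BC·CA·BC·CAC·CA·DAA·BC·BC·CAC·CA·CAC·CA·CA·BC·CA·CA·BC·CA·BC·CA·CA·BC·CA·BC·CAC·CA·CA·BC·CA·BC·CAC·CA·CA·BC·CAC·CA·CA·BC·CA·BC·CAC·CA
    A ↦ BC
    B ↦ CAC
    C ↦ CA
    D ↦ DAA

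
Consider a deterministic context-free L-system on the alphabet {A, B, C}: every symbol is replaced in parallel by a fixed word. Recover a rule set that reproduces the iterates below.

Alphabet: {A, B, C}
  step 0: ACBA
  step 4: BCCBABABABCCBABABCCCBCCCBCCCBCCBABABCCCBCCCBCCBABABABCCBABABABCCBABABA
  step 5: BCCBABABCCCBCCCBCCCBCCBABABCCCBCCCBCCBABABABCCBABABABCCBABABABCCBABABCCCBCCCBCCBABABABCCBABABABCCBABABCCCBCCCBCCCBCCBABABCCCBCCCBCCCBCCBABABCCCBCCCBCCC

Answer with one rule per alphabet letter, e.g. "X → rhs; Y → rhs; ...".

  step 4 ⇒ step 5: BCCBABABABCCBABABCCCBCCCBCCCBCCBABABCCCBCCCBCCBABABABCCBABABABCCBABABA ⇒ BCC·BA·BA·BCC·C·BCC·C·BCC·C·BCC·BA·BA·BCC·C·BCC·C·BCC·BA·BA·BA·BCC·BA·BA·BA·BCC·BA·BA·BA·BCC·BA·BA·BCC·C·BCC·C·BCC·BA·BA·BA·BCC·BA·BA·BA·BCC·BA·BA·BCC·C·BCC·C·BCC·C·BCC·BA·BA·BCC·C·BCC·C·BCC·C·BCC·BA·BA·BCC·C·BCC·C·BCC·C
    A ↦ C
    B ↦ BCC
    C ↦ BA

A->C, B->BCC, C->BA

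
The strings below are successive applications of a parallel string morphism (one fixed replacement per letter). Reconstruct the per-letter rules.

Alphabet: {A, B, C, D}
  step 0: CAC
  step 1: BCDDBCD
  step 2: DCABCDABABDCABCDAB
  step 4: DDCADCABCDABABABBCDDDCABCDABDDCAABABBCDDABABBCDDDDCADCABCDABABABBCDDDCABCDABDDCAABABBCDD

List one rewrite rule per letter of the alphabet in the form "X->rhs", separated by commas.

A->D, B->DCA, C->BCD, D->AB

  step 1 ⇒ step 2: BCDDBCD ⇒ DCA·BCD·AB·AB·DCA·BCD·AB
    B ↦ DCA
    C ↦ BCD
    D ↦ AB
  step 0 ⇒ step 1: CAC ⇒ BCD·D·BCD
    A ↦ D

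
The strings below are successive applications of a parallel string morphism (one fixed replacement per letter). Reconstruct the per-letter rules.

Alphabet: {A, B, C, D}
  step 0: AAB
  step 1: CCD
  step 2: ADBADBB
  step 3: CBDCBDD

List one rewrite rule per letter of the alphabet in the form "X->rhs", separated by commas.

A->C, B->D, C->ADB, D->B

  step 2 ⇒ step 3: ADBADBB ⇒ C·B·D·C·B·D·D
    A ↦ C
    B ↦ D
    D ↦ B
  step 1 ⇒ step 2: CCD ⇒ ADB·ADB·B
    C ↦ ADB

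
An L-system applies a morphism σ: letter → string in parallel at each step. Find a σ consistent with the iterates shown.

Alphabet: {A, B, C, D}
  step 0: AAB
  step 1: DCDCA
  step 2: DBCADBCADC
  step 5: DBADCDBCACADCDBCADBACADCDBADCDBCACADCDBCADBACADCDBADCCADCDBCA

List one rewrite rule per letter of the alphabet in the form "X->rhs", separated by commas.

  step 1 ⇒ step 2: DCDCA ⇒ DB·CA·DB·CA·DC
    A ↦ DC
    C ↦ CA
    D ↦ DB
  step 0 ⇒ step 1: AAB ⇒ DC·DC·A
    B ↦ A

A->DC, B->A, C->CA, D->DB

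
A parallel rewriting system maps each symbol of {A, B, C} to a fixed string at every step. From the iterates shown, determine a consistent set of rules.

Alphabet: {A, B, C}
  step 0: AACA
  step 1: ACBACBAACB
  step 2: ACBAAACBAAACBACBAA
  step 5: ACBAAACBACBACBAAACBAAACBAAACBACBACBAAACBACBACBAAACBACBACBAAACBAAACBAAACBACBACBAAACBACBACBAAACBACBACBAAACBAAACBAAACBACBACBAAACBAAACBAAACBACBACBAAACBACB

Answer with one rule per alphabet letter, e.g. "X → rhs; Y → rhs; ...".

A->ACB, B->A, C->A

  step 1 ⇒ step 2: ACBACBAACB ⇒ ACB·A·A·ACB·A·A·ACB·ACB·A·A
    A ↦ ACB
    B ↦ A
    C ↦ A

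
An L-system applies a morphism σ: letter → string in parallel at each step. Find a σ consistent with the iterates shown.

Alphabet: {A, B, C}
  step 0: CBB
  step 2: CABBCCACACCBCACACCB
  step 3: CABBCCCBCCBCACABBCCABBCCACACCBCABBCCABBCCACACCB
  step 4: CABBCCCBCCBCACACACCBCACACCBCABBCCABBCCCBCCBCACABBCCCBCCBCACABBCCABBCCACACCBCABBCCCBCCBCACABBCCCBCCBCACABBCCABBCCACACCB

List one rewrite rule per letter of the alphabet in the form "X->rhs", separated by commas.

A->BBC, B->CCB, C->CA

  step 3 ⇒ step 4: CABBCCCBCCBCACABBCCABBCCACACCBCABBCCABBCCACACCB ⇒ CA·BBC·CCB·CCB·CA·CA·CA·CCB·CA·CA·CCB·CA·BBC·CA·BBC·CCB·CCB·CA·CA·BBC·CCB·CCB·CA·CA·BBC·CA·BBC·CA·CA·CCB·CA·BBC·CCB·CCB·CA·CA·BBC·CCB·CCB·CA·CA·BBC·CA·BBC·CA·CA·CCB
    A ↦ BBC
    B ↦ CCB
    C ↦ CA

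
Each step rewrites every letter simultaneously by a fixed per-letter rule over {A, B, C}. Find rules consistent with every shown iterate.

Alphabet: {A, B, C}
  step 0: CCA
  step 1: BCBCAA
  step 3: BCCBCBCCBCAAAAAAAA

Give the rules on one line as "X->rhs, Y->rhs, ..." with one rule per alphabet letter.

  step 0 ⇒ step 1: CCA ⇒ BC·BC·AA
    A ↦ AA
    C ↦ BC
    B ↦ C  (constrained at step 1)

A->AA, B->C, C->BC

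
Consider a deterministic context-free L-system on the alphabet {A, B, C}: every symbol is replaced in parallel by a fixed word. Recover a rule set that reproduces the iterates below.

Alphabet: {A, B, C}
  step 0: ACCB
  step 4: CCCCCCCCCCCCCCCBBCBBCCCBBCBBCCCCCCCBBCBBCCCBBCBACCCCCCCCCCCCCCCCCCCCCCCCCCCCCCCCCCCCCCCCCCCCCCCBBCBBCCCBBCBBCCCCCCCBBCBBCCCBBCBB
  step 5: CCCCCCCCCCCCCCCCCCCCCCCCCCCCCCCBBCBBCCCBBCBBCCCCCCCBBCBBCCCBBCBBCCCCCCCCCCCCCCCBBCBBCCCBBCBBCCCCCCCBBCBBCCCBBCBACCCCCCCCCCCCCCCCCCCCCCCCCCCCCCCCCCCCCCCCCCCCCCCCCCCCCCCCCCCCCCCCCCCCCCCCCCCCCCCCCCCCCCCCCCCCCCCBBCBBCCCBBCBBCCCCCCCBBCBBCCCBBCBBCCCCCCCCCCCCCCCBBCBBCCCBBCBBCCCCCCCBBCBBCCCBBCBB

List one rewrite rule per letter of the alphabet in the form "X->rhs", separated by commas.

  step 4 ⇒ step 5: CCCCCCCCCCCCCCCBBCBBCCCBBCBBCCCCCCCBBCBBCCCBBCBACCCCCCCCCCCCCCCCCCCCCCCCCCCCCCCCCCCCCCCCCCCCCCCBBCBBCCCBBCBBCCCCCCCBBCBBCCCBBCBB ⇒ CC·CC·CC·CC·CC·CC·CC·CC·CC·CC·CC·CC·CC·CC·CC·CBB·CBB·CC·CBB·CBB·CC·CC·CC·CBB·CBB·CC·CBB·CBB·CC·CC·CC·CC·CC·CC·CC·CBB·CBB·CC·CBB·CBB·CC·CC·CC·CBB·CBB·CC·CBB·CBA·CC·CC·CC·CC·CC·CC·CC·CC·CC·CC·CC·CC·CC·CC·CC·CC·CC·CC·CC·CC·CC·CC·CC·CC·CC·CC·CC·CC·CC·CC·CC·CC·CC·CC·CC·CC·CC·CC·CC·CC·CC·CC·CC·CC·CC·CC·CC·CBB·CBB·CC·CBB·CBB·CC·CC·CC·CBB·CBB·CC·CBB·CBB·CC·CC·CC·CC·CC·CC·CC·CBB·CBB·CC·CBB·CBB·CC·CC·CC·CBB·CBB·CC·CBB·CBB
    A ↦ CBA
    B ↦ CBB
    C ↦ CC

A->CBA, B->CBB, C->CC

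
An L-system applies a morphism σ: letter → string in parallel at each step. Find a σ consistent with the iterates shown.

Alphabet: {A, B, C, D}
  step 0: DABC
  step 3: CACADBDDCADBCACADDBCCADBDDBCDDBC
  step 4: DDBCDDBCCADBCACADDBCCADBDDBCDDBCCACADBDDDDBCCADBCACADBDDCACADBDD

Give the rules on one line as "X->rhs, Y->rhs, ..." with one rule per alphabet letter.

  step 3 ⇒ step 4: CACADBDDCADBCACADDBCCADBDDBCDDBC ⇒ DD·BC·DD·BC·CA·DB·CA·CA·DD·BC·CA·DB·DD·BC·DD·BC·CA·CA·DB·DD·DD·BC·CA·DB·CA·CA·DB·DD·CA·CA·DB·DD
    A ↦ BC
    B ↦ DB
    C ↦ DD
    D ↦ CA

A->BC, B->DB, C->DD, D->CA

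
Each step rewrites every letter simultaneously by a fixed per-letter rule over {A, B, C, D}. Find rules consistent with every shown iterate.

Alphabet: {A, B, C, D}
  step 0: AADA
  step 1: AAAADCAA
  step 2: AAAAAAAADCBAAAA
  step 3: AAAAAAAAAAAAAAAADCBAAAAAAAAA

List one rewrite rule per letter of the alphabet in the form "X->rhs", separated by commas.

  step 2 ⇒ step 3: AAAAAAAADCBAAAA ⇒ AA·AA·AA·AA·AA·AA·AA·AA·DC·B·A·AA·AA·AA·AA
    A ↦ AA
    B ↦ A
    C ↦ B
    D ↦ DC

A->AA, B->A, C->B, D->DC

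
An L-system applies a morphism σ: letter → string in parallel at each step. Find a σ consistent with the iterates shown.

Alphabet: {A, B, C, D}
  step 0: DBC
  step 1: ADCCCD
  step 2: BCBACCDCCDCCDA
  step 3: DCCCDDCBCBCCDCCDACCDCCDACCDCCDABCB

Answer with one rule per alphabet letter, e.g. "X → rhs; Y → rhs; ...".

  step 2 ⇒ step 3: BCBACCDCCDCCDA ⇒ DC·CCD·DC·BCB·CCD·CCD·A·CCD·CCD·A·CCD·CCD·A·BCB
    A ↦ BCB
    B ↦ DC
    C ↦ CCD
    D ↦ A

A->BCB, B->DC, C->CCD, D->A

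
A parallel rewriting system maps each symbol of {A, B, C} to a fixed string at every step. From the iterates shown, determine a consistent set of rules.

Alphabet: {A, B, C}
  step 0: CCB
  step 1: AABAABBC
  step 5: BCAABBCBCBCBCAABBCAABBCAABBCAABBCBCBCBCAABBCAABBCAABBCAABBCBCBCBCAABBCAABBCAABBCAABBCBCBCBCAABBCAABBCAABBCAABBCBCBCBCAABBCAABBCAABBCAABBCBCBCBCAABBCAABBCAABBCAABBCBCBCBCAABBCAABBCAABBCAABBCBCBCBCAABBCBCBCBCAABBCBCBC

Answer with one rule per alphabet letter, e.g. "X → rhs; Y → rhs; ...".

  step 0 ⇒ step 1: CCB ⇒ AAB·AAB·BC
    B ↦ BC
    C ↦ AAB
    A ↦ BC  (constrained at step 1)

A->BC, B->BC, C->AAB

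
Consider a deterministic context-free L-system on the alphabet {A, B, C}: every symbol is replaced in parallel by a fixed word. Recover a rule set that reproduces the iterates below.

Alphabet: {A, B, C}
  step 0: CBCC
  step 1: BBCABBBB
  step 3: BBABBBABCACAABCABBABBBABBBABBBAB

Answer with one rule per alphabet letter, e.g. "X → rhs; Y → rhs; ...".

A->AB, B->CA, C->BB

  step 0 ⇒ step 1: CBCC ⇒ BB·CA·BB·BB
    B ↦ CA
    C ↦ BB
    A ↦ AB  (constrained at step 1)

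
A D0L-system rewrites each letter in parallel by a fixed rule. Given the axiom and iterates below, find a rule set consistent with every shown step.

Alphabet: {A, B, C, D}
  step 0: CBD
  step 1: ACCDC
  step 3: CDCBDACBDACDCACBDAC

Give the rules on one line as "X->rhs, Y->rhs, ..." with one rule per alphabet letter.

  step 0 ⇒ step 1: CBD ⇒ AC·C·DC
    B ↦ C
    C ↦ AC
    D ↦ DC
    A ↦ BD  (constrained at step 1)

A->BD, B->C, C->AC, D->DC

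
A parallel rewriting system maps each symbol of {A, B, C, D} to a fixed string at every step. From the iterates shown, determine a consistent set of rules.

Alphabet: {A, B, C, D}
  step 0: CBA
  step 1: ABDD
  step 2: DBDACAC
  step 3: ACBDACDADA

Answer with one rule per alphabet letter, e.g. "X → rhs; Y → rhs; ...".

  step 2 ⇒ step 3: DBDACAC ⇒ AC·BD·AC·D·A·D·A
    A ↦ D
    B ↦ BD
    C ↦ A
    D ↦ AC

A->D, B->BD, C->A, D->AC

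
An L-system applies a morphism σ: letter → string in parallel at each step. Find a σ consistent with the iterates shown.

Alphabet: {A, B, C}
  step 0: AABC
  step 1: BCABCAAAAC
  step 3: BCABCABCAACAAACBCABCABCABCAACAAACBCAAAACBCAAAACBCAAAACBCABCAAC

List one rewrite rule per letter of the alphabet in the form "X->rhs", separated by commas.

  step 0 ⇒ step 1: AABC ⇒ BCA·BCA·AA·AC
    A ↦ BCA
    B ↦ AA
    C ↦ AC

A->BCA, B->AA, C->AC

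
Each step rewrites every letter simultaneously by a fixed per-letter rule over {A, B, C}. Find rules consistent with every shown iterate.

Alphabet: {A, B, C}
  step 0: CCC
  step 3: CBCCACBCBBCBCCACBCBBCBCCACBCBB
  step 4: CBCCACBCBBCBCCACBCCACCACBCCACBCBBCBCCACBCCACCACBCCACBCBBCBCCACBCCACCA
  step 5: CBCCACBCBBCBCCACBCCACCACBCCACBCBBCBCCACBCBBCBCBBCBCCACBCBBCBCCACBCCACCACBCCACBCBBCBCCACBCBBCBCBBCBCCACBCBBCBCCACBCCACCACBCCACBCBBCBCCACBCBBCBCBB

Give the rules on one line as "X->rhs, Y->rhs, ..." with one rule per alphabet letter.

  step 4 ⇒ step 5: CBCCACBCBBCBCCACBCCACCACBCCACBCBBCBCCACBCCACCACBCCACBCBBCBCCACBCCACCA ⇒ CB·CCA·CB·CB·B·CB·CCA·CB·CCA·CCA·CB·CCA·CB·CB·B·CB·CCA·CB·CB·B·CB·CB·B·CB·CCA·CB·CB·B·CB·CCA·CB·CCA·CCA·CB·CCA·CB·CB·B·CB·CCA·CB·CB·B·CB·CB·B·CB·CCA·CB·CB·B·CB·CCA·CB·CCA·CCA·CB·CCA·CB·CB·B·CB·CCA·CB·CB·B·CB·CB·B
    A ↦ B
    B ↦ CCA
    C ↦ CB

A->B, B->CCA, C->CB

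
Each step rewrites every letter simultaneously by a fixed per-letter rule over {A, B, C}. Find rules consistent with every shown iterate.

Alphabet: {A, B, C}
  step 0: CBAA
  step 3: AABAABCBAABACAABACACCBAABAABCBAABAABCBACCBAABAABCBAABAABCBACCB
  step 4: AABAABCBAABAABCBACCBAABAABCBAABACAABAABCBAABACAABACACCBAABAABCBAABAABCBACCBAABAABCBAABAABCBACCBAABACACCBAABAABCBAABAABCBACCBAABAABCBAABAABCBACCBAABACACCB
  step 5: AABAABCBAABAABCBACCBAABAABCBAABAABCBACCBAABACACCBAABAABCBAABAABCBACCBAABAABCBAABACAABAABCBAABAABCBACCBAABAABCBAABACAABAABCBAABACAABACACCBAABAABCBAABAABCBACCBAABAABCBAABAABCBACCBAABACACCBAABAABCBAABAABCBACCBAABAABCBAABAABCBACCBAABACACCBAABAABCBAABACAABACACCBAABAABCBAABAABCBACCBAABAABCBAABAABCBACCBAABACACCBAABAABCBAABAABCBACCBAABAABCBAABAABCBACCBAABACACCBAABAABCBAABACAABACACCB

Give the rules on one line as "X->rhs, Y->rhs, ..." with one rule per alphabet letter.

  step 4 ⇒ step 5: AABAABCBAABAABCBACCBAABAABCBAABACAABAABCBAABACAABACACCBAABAABCBAABAABCBACCBAABAABCBAABAABCBACCBAABACACCBAABAABCBAABAABCBACCBAABAABCBAABAABCBACCBAABACACCB ⇒ AAB·AAB·CB·AAB·AAB·CB·AC·CB·AAB·AAB·CB·AAB·AAB·CB·AC·CB·AAB·AC·AC·CB·AAB·AAB·CB·AAB·AAB·CB·AC·CB·AAB·AAB·CB·AAB·AC·AAB·AAB·CB·AAB·AAB·CB·AC·CB·AAB·AAB·CB·AAB·AC·AAB·AAB·CB·AAB·AC·AAB·AC·AC·CB·AAB·AAB·CB·AAB·AAB·CB·AC·CB·AAB·AAB·CB·AAB·AAB·CB·AC·CB·AAB·AC·AC·CB·AAB·AAB·CB·AAB·AAB·CB·AC·CB·AAB·AAB·CB·AAB·AAB·CB·AC·CB·AAB·AC·AC·CB·AAB·AAB·CB·AAB·AC·AAB·AC·AC·CB·AAB·AAB·CB·AAB·AAB·CB·AC·CB·AAB·AAB·CB·AAB·AAB·CB·AC·CB·AAB·AC·AC·CB·AAB·AAB·CB·AAB·AAB·CB·AC·CB·AAB·AAB·CB·AAB·AAB·CB·AC·CB·AAB·AC·AC·CB·AAB·AAB·CB·AAB·AC·AAB·AC·AC·CB
    A ↦ AAB
    B ↦ CB
    C ↦ AC

A->AAB, B->CB, C->AC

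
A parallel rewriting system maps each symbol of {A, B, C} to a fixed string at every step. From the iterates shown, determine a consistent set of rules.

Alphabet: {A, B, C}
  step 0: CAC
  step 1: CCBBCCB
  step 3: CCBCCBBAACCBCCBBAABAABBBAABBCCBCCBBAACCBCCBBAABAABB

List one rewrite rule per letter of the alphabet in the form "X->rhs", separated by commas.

  step 0 ⇒ step 1: CAC ⇒ CCB·B·CCB
    A ↦ B
    C ↦ CCB
    B ↦ BAA  (constrained at step 1)

A->B, B->BAA, C->CCB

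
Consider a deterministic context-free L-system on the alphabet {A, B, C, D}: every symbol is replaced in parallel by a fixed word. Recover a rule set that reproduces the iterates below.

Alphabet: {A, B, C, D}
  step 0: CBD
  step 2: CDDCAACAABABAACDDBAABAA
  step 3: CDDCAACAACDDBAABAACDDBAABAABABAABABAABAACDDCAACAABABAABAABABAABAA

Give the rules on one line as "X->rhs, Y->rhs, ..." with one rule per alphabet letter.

  step 2 ⇒ step 3: CDDCAACAABABAACDDBAABAA ⇒ CDD·CAA·CAA·CDD·BAA·BAA·CDD·BAA·BAA·BA·BAA·BA·BAA·BAA·CDD·CAA·CAA·BA·BAA·BAA·BA·BAA·BAA
    A ↦ BAA
    B ↦ BA
    C ↦ CDD
    D ↦ CAA

A->BAA, B->BA, C->CDD, D->CAA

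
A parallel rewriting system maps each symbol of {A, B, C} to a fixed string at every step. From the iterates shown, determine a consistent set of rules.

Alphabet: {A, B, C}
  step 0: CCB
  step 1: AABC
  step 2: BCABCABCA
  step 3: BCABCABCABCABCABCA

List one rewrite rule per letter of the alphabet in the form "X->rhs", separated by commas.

A->BCA, B->BC, C->A

  step 2 ⇒ step 3: BCABCABCA ⇒ BC·A·BCA·BC·A·BCA·BC·A·BCA
    A ↦ BCA
    B ↦ BC
    C ↦ A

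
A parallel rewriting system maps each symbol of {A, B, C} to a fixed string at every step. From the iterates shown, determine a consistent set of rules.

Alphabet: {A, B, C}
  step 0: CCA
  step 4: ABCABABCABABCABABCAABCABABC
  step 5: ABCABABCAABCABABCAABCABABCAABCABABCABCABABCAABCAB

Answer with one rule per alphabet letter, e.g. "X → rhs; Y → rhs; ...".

A->ABC, B->A, C->B

  step 4 ⇒ step 5: ABCABABCABABCABABCAABCABABC ⇒ ABC·A·B·ABC·A·ABC·A·B·ABC·A·ABC·A·B·ABC·A·ABC·A·B·ABC·ABC·A·B·ABC·A·ABC·A·B
    A ↦ ABC
    B ↦ A
    C ↦ B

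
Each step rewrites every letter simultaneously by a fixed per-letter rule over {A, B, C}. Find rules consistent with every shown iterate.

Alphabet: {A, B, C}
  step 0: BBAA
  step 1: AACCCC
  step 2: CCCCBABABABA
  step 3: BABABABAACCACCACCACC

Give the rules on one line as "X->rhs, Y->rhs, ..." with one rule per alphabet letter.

A->CC, B->A, C->BA

  step 2 ⇒ step 3: CCCCBABABABA ⇒ BA·BA·BA·BA·A·CC·A·CC·A·CC·A·CC
    A ↦ CC
    B ↦ A
    C ↦ BA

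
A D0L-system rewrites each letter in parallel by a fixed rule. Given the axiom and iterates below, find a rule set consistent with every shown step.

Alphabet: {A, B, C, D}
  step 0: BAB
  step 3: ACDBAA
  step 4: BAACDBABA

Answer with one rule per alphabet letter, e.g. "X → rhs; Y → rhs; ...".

A->BA, B->D, C->A, D->C

  step 3 ⇒ step 4: ACDBAA ⇒ BA·A·C·D·BA·BA
    A ↦ BA
    B ↦ D
    C ↦ A
    D ↦ C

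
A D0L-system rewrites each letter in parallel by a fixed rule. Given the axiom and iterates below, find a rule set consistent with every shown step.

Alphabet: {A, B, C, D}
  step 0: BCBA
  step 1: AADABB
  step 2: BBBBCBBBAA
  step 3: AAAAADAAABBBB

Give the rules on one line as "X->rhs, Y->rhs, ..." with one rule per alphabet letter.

  step 2 ⇒ step 3: BBBBCBBBAA ⇒ A·A·A·A·AD·A·A·A·BB·BB
    A ↦ BB
    B ↦ A
    C ↦ AD
  step 1 ⇒ step 2: AADABB ⇒ BB·BB·CB·BB·A·A
    D ↦ CB

A->BB, B->A, C->AD, D->CB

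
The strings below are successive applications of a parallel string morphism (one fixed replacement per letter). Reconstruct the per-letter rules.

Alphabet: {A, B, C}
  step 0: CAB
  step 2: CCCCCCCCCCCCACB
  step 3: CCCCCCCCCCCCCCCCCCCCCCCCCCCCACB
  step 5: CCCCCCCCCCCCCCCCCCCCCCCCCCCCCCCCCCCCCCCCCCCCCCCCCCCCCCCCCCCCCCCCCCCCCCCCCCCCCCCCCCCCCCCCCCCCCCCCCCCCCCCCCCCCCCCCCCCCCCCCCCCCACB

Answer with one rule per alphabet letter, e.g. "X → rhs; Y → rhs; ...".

  step 2 ⇒ step 3: CCCCCCCCCCCCACB ⇒ CC·CC·CC·CC·CC·CC·CC·CC·CC·CC·CC·CC·CC·CC·ACB
    A ↦ CC
    B ↦ ACB
    C ↦ CC

A->CC, B->ACB, C->CC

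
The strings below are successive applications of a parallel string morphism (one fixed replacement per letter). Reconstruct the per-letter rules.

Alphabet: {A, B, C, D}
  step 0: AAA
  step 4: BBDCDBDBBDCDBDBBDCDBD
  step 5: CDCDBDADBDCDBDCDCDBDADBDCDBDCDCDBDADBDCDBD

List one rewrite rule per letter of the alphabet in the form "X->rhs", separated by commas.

A->B, B->CD, C->AD, D->BD

  step 4 ⇒ step 5: BBDCDBDBBDCDBDBBDCDBD ⇒ CD·CD·BD·AD·BD·CD·BD·CD·CD·BD·AD·BD·CD·BD·CD·CD·BD·AD·BD·CD·BD
    B ↦ CD
    C ↦ AD
    D ↦ BD
    A ↦ B  (constrained at step 0)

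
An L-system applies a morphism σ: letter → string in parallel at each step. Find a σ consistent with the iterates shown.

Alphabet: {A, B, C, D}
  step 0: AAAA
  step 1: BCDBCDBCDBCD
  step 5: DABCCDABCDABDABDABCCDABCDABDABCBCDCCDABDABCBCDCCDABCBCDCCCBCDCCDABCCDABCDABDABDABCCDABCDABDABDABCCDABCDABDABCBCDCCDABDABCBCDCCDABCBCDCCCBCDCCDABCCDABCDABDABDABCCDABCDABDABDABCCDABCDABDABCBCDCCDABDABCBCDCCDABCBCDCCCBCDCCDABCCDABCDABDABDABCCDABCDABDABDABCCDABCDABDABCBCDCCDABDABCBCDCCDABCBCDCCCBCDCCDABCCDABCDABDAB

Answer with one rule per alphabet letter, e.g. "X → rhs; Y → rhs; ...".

A->BCD, B->CC, C->DAB, D->C

  step 0 ⇒ step 1: AAAA ⇒ BCD·BCD·BCD·BCD
    A ↦ BCD
    B ↦ CC  (constrained at step 1)
    C ↦ DAB  (constrained at step 1)
    D ↦ C  (constrained at step 1)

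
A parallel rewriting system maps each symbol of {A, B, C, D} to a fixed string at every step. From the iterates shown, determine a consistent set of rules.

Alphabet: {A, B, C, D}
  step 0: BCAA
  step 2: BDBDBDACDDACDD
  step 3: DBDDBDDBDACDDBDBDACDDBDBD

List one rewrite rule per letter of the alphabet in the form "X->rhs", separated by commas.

  step 2 ⇒ step 3: BDBDBDACDDACDD ⇒ D·BD·D·BD·D·BD·AC·DD·BD·BD·AC·DD·BD·BD
    A ↦ AC
    B ↦ D
    C ↦ DD
    D ↦ BD

A->AC, B->D, C->DD, D->BD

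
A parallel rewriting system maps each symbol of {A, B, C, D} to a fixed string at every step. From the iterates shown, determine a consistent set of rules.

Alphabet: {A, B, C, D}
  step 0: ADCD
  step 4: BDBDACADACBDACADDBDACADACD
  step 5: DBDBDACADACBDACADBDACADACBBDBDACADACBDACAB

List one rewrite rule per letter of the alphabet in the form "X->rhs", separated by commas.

  step 4 ⇒ step 5: BDBDACADACBDACADDBDACADACD ⇒ D·B·D·B·DAC·A·DAC·B·DAC·A·D·B·DAC·A·DAC·B·B·D·B·DAC·A·DAC·B·DAC·A·B
    A ↦ DAC
    B ↦ D
    C ↦ A
    D ↦ B

A->DAC, B->D, C->A, D->B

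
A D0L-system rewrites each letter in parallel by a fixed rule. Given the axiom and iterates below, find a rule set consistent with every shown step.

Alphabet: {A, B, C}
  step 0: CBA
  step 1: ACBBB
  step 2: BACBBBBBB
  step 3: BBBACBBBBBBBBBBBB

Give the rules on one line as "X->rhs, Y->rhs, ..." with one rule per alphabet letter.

  step 2 ⇒ step 3: BACBBBBBB ⇒ BB·B·AC·BB·BB·BB·BB·BB·BB
    A ↦ B
    B ↦ BB
    C ↦ AC

A->B, B->BB, C->AC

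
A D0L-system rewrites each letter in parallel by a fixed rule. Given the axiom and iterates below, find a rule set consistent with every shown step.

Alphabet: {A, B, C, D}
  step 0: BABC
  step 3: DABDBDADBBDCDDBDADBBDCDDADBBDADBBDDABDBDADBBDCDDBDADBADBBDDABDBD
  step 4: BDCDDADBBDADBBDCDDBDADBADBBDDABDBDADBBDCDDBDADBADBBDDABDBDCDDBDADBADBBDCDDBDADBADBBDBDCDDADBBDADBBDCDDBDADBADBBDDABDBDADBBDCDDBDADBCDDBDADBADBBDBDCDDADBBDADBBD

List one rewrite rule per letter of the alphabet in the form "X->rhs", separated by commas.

A->CDD, B->ADB, C->DA, D->BD

  step 3 ⇒ step 4: DABDBDADBBDCDDBDADBBDCDDADBBDADBBDDABDBDADBBDCDDBDADBADBBDDABDBD ⇒ BD·CDD·ADB·BD·ADB·BD·CDD·BD·ADB·ADB·BD·DA·BD·BD·ADB·BD·CDD·BD·ADB·ADB·BD·DA·BD·BD·CDD·BD·ADB·ADB·BD·CDD·BD·ADB·ADB·BD·BD·CDD·ADB·BD·ADB·BD·CDD·BD·ADB·ADB·BD·DA·BD·BD·ADB·BD·CDD·BD·ADB·CDD·BD·ADB·ADB·BD·BD·CDD·ADB·BD·ADB·BD
    A ↦ CDD
    B ↦ ADB
    C ↦ DA
    D ↦ BD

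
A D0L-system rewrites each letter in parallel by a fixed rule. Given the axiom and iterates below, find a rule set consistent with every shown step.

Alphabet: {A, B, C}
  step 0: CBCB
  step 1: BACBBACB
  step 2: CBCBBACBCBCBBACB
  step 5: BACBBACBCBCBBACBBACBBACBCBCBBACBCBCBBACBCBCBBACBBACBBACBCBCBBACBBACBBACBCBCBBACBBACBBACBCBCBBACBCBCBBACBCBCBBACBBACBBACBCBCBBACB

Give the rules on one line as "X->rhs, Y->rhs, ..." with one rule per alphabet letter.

A->CB, B->CB, C->BA

  step 1 ⇒ step 2: BACBBACB ⇒ CB·CB·BA·CB·CB·CB·BA·CB
    A ↦ CB
    B ↦ CB
    C ↦ BA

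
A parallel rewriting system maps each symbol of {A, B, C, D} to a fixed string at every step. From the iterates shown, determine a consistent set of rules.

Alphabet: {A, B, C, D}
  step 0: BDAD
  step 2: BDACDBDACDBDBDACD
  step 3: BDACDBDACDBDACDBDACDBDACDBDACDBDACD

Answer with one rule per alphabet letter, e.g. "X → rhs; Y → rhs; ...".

A->B, B->BD, C->D, D->ACD

  step 2 ⇒ step 3: BDACDBDACDBDBDACD ⇒ BD·ACD·B·D·ACD·BD·ACD·B·D·ACD·BD·ACD·BD·ACD·B·D·ACD
    A ↦ B
    B ↦ BD
    C ↦ D
    D ↦ ACD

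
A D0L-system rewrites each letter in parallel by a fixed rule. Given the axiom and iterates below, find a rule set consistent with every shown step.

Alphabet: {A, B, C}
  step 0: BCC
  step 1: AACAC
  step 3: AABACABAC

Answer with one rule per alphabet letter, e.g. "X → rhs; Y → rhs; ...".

  step 0 ⇒ step 1: BCC ⇒ A·AC·AC
    B ↦ A
    C ↦ AC
    A ↦ B  (constrained at step 1)

A->B, B->A, C->AC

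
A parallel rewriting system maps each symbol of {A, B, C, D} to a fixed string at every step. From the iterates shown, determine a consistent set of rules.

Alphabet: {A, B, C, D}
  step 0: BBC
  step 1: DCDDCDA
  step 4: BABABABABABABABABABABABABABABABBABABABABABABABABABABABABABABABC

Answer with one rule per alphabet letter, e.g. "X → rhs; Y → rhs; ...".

  step 0 ⇒ step 1: BBC ⇒ DCD·DCD·A
    B ↦ DCD
    C ↦ A
    A ↦ C  (constrained at step 1)
    D ↦ BAB  (constrained at step 1)

A->C, B->DCD, C->A, D->BAB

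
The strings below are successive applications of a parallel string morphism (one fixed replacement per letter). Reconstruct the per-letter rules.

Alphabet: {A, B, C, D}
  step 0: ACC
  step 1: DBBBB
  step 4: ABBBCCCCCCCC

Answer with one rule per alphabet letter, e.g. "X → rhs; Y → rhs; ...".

A->D, B->C, C->BB, D->AB

  step 0 ⇒ step 1: ACC ⇒ D·BB·BB
    A ↦ D
    C ↦ BB
    B ↦ C  (constrained at step 1)
    D ↦ AB  (constrained at step 1)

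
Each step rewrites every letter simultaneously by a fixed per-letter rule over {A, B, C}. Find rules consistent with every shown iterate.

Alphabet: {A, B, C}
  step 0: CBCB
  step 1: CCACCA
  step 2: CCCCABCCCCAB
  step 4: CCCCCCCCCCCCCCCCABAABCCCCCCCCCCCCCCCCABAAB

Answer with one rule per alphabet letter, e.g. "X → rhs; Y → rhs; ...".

  step 1 ⇒ step 2: CCACCA ⇒ CC·CC·AB·CC·CC·AB
    A ↦ AB
    C ↦ CC
  step 0 ⇒ step 1: CBCB ⇒ CC·A·CC·A
    B ↦ A

A->AB, B->A, C->CC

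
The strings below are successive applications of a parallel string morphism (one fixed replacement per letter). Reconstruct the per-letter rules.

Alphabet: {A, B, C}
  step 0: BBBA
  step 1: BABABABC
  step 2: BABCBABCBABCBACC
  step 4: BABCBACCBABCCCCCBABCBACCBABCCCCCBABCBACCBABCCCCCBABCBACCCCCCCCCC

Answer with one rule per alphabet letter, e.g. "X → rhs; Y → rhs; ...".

A->BC, B->BA, C->CC

  step 1 ⇒ step 2: BABABABC ⇒ BA·BC·BA·BC·BA·BC·BA·CC
    A ↦ BC
    B ↦ BA
    C ↦ CC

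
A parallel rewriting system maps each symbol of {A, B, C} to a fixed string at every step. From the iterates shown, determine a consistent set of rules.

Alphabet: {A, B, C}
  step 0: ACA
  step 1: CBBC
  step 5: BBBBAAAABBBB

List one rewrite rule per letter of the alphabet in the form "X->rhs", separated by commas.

  step 0 ⇒ step 1: ACA ⇒ C·BB·C
    A ↦ C
    C ↦ BB
    B ↦ A  (constrained at step 1)

A->C, B->A, C->BB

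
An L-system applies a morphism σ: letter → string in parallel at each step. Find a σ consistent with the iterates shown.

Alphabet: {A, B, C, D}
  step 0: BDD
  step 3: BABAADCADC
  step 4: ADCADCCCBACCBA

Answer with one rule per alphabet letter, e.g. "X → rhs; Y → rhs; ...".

A->C, B->AD, C->BA, D->C

  step 3 ⇒ step 4: BABAADCADC ⇒ AD·C·AD·C·C·C·BA·C·C·BA
    A ↦ C
    B ↦ AD
    C ↦ BA
    D ↦ C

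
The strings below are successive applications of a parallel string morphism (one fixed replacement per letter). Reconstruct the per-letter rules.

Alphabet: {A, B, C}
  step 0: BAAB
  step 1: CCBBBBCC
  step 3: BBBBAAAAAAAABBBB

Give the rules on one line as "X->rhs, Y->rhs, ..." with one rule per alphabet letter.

  step 0 ⇒ step 1: BAAB ⇒ CC·BB·BB·CC
    A ↦ BB
    B ↦ CC
    C ↦ A  (constrained at step 1)

A->BB, B->CC, C->A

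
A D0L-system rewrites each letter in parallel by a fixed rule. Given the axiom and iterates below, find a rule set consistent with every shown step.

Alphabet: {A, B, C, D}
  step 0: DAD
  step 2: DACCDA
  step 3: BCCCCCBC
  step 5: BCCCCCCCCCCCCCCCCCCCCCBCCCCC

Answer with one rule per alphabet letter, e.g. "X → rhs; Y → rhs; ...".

  step 2 ⇒ step 3: DACCDA ⇒ B·C·CC·CC·B·C
    A ↦ C
    C ↦ CC
    D ↦ B
    B ↦ DA  (constrained at step 3)

A->C, B->DA, C->CC, D->B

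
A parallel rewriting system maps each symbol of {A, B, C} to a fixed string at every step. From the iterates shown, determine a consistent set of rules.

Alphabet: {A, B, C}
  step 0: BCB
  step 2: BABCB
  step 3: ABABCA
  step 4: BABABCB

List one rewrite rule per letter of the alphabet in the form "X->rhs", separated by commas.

  step 3 ⇒ step 4: ABABCA ⇒ B·A·B·A·BC·B
    A ↦ B
    B ↦ A
    C ↦ BC

A->B, B->A, C->BC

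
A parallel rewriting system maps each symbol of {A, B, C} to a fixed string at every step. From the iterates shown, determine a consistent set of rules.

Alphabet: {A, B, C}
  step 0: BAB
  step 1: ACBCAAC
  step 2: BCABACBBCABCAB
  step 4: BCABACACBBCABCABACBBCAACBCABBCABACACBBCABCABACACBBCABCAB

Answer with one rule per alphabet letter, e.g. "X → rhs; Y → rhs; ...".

A->BCA, B->AC, C->B

  step 1 ⇒ step 2: ACBCAAC ⇒ BCA·B·AC·B·BCA·BCA·B
    A ↦ BCA
    B ↦ AC
    C ↦ B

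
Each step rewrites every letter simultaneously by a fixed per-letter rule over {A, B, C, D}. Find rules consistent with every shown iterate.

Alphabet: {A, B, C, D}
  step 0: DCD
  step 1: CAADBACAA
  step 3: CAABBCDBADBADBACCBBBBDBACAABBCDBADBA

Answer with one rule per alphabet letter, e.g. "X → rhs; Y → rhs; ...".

  step 0 ⇒ step 1: DCD ⇒ CAA·DBA·CAA
    C ↦ DBA
    D ↦ CAA
    A ↦ C  (constrained at step 1)
    B ↦ BB  (constrained at step 1)

A->C, B->BB, C->DBA, D->CAA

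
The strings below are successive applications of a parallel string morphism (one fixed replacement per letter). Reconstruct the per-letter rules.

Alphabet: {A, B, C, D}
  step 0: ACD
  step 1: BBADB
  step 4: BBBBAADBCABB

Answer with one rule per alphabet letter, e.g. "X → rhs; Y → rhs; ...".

A->BB, B->C, C->A, D->DB

  step 0 ⇒ step 1: ACD ⇒ BB·A·DB
    A ↦ BB
    C ↦ A
    D ↦ DB
    B ↦ C  (constrained at step 1)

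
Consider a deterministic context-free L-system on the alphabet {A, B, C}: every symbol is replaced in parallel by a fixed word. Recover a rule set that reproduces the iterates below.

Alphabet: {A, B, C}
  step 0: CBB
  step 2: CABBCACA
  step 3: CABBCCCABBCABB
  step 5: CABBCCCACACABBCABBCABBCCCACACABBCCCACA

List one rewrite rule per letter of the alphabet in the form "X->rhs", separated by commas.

A->BB, B->C, C->CA

  step 2 ⇒ step 3: CABBCACA ⇒ CA·BB·C·C·CA·BB·CA·BB
    A ↦ BB
    B ↦ C
    C ↦ CA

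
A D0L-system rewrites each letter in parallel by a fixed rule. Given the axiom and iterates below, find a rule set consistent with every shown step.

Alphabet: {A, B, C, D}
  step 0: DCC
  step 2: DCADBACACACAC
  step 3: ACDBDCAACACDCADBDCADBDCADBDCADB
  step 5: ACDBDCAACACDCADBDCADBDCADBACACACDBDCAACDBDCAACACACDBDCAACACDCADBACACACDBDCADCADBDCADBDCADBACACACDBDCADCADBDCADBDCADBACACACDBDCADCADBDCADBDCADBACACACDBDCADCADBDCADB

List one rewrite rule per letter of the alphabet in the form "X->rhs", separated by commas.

A->DCA, B->AC, C->DB, D->AC

  step 2 ⇒ step 3: DCADBACACACAC ⇒ AC·DB·DCA·AC·AC·DCA·DB·DCA·DB·DCA·DB·DCA·DB
    A ↦ DCA
    B ↦ AC
    C ↦ DB
    D ↦ AC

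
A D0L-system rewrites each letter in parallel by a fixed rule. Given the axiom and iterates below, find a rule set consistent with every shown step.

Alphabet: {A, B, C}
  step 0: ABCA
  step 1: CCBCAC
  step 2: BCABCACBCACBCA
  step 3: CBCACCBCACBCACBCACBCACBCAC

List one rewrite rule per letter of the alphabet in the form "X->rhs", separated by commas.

  step 2 ⇒ step 3: BCABCACBCACBCA ⇒ C·BCA·C·C·BCA·C·BCA·C·BCA·C·BCA·C·BCA·C
    A ↦ C
    B ↦ C
    C ↦ BCA

A->C, B->C, C->BCA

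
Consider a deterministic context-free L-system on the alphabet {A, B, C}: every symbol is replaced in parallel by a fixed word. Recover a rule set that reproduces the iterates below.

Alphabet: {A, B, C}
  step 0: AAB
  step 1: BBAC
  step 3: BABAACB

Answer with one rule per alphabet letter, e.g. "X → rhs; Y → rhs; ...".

  step 0 ⇒ step 1: AAB ⇒ B·B·AC
    A ↦ B
    B ↦ AC
    C ↦ A  (constrained at step 1)

A->B, B->AC, C->A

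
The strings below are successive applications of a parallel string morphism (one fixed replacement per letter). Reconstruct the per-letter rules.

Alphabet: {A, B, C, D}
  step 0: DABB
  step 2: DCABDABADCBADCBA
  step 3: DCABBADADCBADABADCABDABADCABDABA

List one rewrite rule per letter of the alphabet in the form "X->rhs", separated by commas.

  step 2 ⇒ step 3: DCABDABADCBADCBA ⇒ DC·AB·BA·DA·DC·BA·DA·BA·DC·AB·DA·BA·DC·AB·DA·BA
    A ↦ BA
    B ↦ DA
    C ↦ AB
    D ↦ DC

A->BA, B->DA, C->AB, D->DC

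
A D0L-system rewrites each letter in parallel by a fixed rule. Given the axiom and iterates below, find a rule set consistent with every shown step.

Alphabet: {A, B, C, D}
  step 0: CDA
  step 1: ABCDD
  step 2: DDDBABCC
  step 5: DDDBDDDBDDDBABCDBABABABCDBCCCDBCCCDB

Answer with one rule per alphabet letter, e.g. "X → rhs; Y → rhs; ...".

  step 1 ⇒ step 2: ABCDD ⇒ DD·DB·AB·C·C
    A ↦ DD
    B ↦ DB
    C ↦ AB
    D ↦ C

A->DD, B->DB, C->AB, D->C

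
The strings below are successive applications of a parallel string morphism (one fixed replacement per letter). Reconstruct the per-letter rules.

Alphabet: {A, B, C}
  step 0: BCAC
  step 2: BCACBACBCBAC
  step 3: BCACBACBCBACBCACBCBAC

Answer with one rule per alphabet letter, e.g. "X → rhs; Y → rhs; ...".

A->B, B->BC, C->AC

  step 2 ⇒ step 3: BCACBACBCBAC ⇒ BC·AC·B·AC·BC·B·AC·BC·AC·BC·B·AC
    A ↦ B
    B ↦ BC
    C ↦ AC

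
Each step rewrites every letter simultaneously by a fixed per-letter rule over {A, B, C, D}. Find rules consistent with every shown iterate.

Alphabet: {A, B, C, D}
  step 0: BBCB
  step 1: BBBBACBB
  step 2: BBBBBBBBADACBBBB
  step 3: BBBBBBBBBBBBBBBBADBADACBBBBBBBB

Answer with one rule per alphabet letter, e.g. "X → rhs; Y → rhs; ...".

  step 2 ⇒ step 3: BBBBBBBBADACBBBB ⇒ BB·BB·BB·BB·BB·BB·BB·BB·AD·B·AD·AC·BB·BB·BB·BB
    A ↦ AD
    B ↦ BB
    C ↦ AC
    D ↦ B

A->AD, B->BB, C->AC, D->B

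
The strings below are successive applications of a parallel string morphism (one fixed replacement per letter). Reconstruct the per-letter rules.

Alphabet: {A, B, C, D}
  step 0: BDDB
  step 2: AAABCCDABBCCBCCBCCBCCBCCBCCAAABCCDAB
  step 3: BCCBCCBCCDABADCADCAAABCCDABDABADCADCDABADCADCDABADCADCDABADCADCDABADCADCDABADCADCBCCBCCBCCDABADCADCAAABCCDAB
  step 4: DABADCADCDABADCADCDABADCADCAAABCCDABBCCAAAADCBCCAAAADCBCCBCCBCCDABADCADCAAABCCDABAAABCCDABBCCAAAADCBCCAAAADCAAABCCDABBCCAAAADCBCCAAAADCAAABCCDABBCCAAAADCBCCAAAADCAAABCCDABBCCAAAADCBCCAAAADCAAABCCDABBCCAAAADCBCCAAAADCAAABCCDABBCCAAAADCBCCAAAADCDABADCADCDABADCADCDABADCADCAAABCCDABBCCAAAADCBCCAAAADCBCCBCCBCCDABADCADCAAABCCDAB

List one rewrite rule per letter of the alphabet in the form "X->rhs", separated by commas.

A->BCC, B->DAB, C->ADC, D->AAA

  step 3 ⇒ step 4: BCCBCCBCCDABADCADCAAABCCDABDABADCADCDABADCADCDABADCADCDABADCADCDABADCADCDABADCADCBCCBCCBCCDABADCADCAAABCCDAB ⇒ DAB·ADC·ADC·DAB·ADC·ADC·DAB·ADC·ADC·AAA·BCC·DAB·BCC·AAA·ADC·BCC·AAA·ADC·BCC·BCC·BCC·DAB·ADC·ADC·AAA·BCC·DAB·AAA·BCC·DAB·BCC·AAA·ADC·BCC·AAA·ADC·AAA·BCC·DAB·BCC·AAA·ADC·BCC·AAA·ADC·AAA·BCC·DAB·BCC·AAA·ADC·BCC·AAA·ADC·AAA·BCC·DAB·BCC·AAA·ADC·BCC·AAA·ADC·AAA·BCC·DAB·BCC·AAA·ADC·BCC·AAA·ADC·AAA·BCC·DAB·BCC·AAA·ADC·BCC·AAA·ADC·DAB·ADC·ADC·DAB·ADC·ADC·DAB·ADC·ADC·AAA·BCC·DAB·BCC·AAA·ADC·BCC·AAA·ADC·BCC·BCC·BCC·DAB·ADC·ADC·AAA·BCC·DAB
    A ↦ BCC
    B ↦ DAB
    C ↦ ADC
    D ↦ AAA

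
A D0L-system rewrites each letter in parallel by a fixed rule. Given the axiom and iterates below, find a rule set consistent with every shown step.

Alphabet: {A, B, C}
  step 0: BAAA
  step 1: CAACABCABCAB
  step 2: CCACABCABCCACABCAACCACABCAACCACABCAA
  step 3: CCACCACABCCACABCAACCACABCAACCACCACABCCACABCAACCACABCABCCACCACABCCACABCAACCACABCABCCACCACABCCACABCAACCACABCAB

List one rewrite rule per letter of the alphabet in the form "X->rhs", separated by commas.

  step 2 ⇒ step 3: CCACABCABCCACABCAACCACABCAACCACABCAA ⇒ CCA·CCA·CAB·CCA·CAB·CAA·CCA·CAB·CAA·CCA·CCA·CAB·CCA·CAB·CAA·CCA·CAB·CAB·CCA·CCA·CAB·CCA·CAB·CAA·CCA·CAB·CAB·CCA·CCA·CAB·CCA·CAB·CAA·CCA·CAB·CAB
    A ↦ CAB
    B ↦ CAA
    C ↦ CCA

A->CAB, B->CAA, C->CCA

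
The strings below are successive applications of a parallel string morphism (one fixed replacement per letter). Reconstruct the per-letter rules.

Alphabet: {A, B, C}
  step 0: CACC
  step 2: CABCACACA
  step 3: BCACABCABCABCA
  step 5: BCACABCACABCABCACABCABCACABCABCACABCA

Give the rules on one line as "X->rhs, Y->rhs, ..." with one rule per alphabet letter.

A->CA, B->CA, C->B

  step 2 ⇒ step 3: CABCACACA ⇒ B·CA·CA·B·CA·B·CA·B·CA
    A ↦ CA
    B ↦ CA
    C ↦ B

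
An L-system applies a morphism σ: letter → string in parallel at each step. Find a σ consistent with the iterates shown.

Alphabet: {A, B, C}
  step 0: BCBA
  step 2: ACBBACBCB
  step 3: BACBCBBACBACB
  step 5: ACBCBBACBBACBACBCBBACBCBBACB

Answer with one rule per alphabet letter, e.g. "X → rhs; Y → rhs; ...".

  step 2 ⇒ step 3: ACBBACBCB ⇒ B·A·CB·CB·B·A·CB·A·CB
    A ↦ B
    B ↦ CB
    C ↦ A

A->B, B->CB, C->A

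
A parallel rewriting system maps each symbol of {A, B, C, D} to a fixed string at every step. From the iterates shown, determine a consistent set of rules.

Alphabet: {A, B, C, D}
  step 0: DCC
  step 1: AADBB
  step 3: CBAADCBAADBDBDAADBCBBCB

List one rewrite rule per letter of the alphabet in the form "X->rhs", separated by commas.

  step 0 ⇒ step 1: DCC ⇒ AAD·B·B
    C ↦ B
    D ↦ AAD
    A ↦ BD  (constrained at step 1)
    B ↦ CB  (constrained at step 1)

A->BD, B->CB, C->B, D->AAD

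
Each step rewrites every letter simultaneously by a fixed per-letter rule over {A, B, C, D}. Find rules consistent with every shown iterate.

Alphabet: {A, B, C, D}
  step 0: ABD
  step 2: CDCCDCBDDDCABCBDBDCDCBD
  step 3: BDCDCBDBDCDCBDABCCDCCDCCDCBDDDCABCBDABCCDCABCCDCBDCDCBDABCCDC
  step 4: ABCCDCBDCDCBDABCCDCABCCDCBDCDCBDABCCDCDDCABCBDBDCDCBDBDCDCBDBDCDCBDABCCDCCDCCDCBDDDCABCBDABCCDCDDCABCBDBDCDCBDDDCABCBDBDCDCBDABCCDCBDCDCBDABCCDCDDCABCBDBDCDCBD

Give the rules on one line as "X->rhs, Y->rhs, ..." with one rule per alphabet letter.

A->DDC, B->ABC, C->BD, D->CDC

  step 3 ⇒ step 4: BDCDCBDBDCDCBDABCCDCCDCCDCBDDDCABCBDABCCDCABCCDCBDCDCBDABCCDC ⇒ ABC·CDC·BD·CDC·BD·ABC·CDC·ABC·CDC·BD·CDC·BD·ABC·CDC·DDC·ABC·BD·BD·CDC·BD·BD·CDC·BD·BD·CDC·BD·ABC·CDC·CDC·CDC·BD·DDC·ABC·BD·ABC·CDC·DDC·ABC·BD·BD·CDC·BD·DDC·ABC·BD·BD·CDC·BD·ABC·CDC·BD·CDC·BD·ABC·CDC·DDC·ABC·BD·BD·CDC·BD
    A ↦ DDC
    B ↦ ABC
    C ↦ BD
    D ↦ CDC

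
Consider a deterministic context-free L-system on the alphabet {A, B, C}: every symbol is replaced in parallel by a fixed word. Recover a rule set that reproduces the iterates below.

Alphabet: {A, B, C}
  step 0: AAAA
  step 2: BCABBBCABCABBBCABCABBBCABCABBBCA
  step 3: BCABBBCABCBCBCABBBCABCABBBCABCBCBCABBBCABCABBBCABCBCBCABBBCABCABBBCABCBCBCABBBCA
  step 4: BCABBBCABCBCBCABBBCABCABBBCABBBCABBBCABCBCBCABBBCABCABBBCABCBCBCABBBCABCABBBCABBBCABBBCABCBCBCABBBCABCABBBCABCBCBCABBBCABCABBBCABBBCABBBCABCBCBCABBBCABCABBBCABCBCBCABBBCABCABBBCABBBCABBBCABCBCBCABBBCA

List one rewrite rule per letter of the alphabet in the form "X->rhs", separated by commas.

  step 3 ⇒ step 4: BCABBBCABCBCBCABBBCABCABBBCABCBCBCABBBCABCABBBCABCBCBCABBBCABCABBBCABCBCBCABBBCA ⇒ BC·ABB·BCA·BC·BC·BC·ABB·BCA·BC·ABB·BC·ABB·BC·ABB·BCA·BC·BC·BC·ABB·BCA·BC·ABB·BCA·BC·BC·BC·ABB·BCA·BC·ABB·BC·ABB·BC·ABB·BCA·BC·BC·BC·ABB·BCA·BC·ABB·BCA·BC·BC·BC·ABB·BCA·BC·ABB·BC·ABB·BC·ABB·BCA·BC·BC·BC·ABB·BCA·BC·ABB·BCA·BC·BC·BC·ABB·BCA·BC·ABB·BC·ABB·BC·ABB·BCA·BC·BC·BC·ABB·BCA
    A ↦ BCA
    B ↦ BC
    C ↦ ABB

A->BCA, B->BC, C->ABB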